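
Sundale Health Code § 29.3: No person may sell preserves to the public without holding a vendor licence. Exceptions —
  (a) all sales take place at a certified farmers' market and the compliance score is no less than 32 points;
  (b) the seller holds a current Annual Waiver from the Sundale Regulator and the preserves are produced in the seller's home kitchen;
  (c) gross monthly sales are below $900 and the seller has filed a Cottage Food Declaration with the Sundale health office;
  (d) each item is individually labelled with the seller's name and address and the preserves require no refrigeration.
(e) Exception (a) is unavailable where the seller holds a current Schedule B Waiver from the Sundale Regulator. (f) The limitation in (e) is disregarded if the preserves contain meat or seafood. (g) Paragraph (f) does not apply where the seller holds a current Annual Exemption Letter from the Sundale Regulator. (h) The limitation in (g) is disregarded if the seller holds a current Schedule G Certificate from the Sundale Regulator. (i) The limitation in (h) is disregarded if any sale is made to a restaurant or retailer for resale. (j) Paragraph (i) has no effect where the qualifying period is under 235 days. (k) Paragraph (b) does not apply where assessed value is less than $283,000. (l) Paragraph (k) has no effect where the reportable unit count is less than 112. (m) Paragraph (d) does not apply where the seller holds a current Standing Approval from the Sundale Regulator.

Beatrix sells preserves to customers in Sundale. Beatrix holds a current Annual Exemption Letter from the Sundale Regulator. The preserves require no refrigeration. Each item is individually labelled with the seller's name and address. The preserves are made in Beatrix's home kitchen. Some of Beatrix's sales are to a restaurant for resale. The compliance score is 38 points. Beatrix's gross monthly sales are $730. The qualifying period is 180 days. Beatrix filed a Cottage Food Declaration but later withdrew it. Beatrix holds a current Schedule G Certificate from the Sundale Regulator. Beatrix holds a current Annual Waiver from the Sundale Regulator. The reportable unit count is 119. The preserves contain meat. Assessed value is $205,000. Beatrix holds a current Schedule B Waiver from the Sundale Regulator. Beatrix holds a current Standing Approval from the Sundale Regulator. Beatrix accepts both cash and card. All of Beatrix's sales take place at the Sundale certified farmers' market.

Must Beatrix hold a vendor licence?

No — exception (a) applies; Beatrix is not required to hold a vendor licence.

Exception (a) is satisfied on its face — all sales are at a certified farmers' market; the compliance score is 38 points, meeting the 32 points threshold. Considering the limiting provisions: (e) would limit (a) — a current Schedule B Waiver is held — but (f) sets (e) aside: (f) is triggered — the preserves contain meat. (g) operates (a current Annual Exemption Letter is held), but is displaced by (h): (h) operates against (g): a current Schedule G Certificate is held. (i) would limit (h) — some sales are to a restaurant for resale — but (j) sets (i) aside: (j) is triggered — the qualifying period is 180 days, under the 235 days limit. So (a) applies.
Exception (b): a current Annual Waiver is held; the preserves are home-kitchen produced — every condition holds. But applying paragraphs (k)–(l): (k) operates against (b): assessed value is $205,000, less than the $283,000 limit. (l), which would lift (k), does not operate here — the reportable unit count is 119, not less than 112. (b) is therefore removed.
Exception (c) fails — the Cottage Food Declaration was withdrawn.
Exception (d): items are individually labelled; the preserves are shelf-stable — every condition holds. But: (m) operates — a current Standing Approval is held. So (d) is unavailable.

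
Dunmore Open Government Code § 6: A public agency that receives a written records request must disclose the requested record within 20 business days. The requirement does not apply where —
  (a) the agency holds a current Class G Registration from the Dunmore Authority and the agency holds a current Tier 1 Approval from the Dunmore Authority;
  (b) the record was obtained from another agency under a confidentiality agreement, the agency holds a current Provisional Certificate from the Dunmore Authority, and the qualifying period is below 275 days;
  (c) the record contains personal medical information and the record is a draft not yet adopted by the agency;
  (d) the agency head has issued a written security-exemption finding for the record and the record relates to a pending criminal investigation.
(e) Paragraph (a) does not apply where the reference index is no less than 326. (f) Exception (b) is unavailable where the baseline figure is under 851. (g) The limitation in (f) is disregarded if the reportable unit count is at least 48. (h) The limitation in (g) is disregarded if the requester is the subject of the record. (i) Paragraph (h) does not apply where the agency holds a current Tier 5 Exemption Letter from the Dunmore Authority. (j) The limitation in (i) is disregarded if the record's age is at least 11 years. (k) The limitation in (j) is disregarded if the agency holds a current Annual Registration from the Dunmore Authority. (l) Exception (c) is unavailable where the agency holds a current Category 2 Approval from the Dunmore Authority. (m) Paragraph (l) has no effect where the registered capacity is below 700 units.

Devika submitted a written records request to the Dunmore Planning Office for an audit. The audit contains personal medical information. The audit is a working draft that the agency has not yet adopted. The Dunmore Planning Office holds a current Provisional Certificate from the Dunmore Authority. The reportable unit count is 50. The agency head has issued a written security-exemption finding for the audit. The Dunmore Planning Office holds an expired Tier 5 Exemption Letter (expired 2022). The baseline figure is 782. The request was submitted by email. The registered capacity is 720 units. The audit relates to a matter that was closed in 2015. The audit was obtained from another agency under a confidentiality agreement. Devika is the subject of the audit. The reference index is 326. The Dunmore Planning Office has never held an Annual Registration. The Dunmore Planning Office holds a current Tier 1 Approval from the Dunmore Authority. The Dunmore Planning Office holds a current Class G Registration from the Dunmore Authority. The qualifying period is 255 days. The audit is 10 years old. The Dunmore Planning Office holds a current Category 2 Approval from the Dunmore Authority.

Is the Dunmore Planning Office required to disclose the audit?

Yes — the Dunmore Planning Office must disclose the audit.

All of (a)'s requirements are met (a current Class G Registration is held; a current Tier 1 Approval is held). Turning to paragraph (e): (e) operates — the reference index is 326, meeting the 326 threshold. So (a) is unavailable.
Exception (b) is satisfied on its face — the audit was obtained under a confidentiality agreement; a current Provisional Certificate is held; the qualifying period is 255 days, below the 275 days limit. But: (f) operates — the baseline figure is 782, under the 851 limit. (g) would limit (f) — the reportable unit count is 50, meeting the 48 threshold — but (h) sets (g) aside: (h) operates against (g): Devika is the subject of the audit. (i), which would lift (h), is not engaged — the Tier 5 Exemption Letter is not current. So (b) is unavailable.
Exception (c) is satisfied on its face — the audit contains personal medical information; the audit is an unadopted draft. But: (l) operates against (c): a current Category 2 Approval is held. (m), which would lift (l), is inapplicable — the registered capacity is 720 units, not below 700 units. Exception (c) does not apply.
Exception (d) fails — the audit relates to a closed matter.
None of the exceptions is available; § 6 applies in full.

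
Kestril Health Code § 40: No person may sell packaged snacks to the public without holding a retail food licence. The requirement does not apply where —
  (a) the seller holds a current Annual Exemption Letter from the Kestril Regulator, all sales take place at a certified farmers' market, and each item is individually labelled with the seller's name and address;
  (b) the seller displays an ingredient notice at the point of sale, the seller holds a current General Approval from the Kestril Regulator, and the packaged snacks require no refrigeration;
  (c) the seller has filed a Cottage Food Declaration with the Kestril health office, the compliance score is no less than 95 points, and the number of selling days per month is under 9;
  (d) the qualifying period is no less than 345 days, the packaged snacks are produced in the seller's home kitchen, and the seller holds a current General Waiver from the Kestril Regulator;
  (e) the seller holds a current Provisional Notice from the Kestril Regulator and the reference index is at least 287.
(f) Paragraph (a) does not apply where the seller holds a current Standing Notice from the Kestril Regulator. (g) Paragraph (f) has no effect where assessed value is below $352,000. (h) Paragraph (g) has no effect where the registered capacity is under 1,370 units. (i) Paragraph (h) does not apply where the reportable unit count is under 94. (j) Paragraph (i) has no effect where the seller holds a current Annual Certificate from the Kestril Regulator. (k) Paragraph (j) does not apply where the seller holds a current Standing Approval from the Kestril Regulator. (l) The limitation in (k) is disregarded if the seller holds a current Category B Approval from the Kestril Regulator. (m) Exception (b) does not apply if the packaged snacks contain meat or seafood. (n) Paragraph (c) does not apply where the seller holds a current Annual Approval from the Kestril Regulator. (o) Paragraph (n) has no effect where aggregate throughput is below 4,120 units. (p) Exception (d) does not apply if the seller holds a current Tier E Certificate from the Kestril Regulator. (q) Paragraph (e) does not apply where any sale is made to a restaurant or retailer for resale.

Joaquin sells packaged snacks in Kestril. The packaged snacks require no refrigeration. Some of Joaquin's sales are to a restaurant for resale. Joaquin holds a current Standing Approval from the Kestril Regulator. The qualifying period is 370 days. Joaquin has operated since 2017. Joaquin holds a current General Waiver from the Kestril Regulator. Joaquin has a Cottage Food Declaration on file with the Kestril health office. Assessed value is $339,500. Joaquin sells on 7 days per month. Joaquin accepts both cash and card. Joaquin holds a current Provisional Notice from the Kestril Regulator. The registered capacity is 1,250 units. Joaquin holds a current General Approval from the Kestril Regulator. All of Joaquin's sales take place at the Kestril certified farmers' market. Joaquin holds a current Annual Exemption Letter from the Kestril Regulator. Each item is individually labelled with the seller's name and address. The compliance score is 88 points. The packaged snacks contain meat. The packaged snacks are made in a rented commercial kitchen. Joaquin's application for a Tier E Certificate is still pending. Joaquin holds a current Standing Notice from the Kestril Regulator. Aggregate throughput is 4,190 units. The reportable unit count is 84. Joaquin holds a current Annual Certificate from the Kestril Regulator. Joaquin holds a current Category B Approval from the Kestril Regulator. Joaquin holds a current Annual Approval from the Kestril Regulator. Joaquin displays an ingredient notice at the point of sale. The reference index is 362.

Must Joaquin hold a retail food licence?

Exception (a)'s conditions are all satisfied: a current Annual Exemption Letter is held; all sales are at a certified farmers' market; items are individually labelled. However, paragraphs (f)–(l) must be considered: (f) is engaged — a current Standing Notice is held. (g) is engaged (assessed value is $339,500, below the $352,000 limit), but yields to (h): (h) is engaged — the registered capacity is 1,250 units, under the 1,370 units limit. (i) operates (the reportable unit count is 84, under the 94 limit), but yields to (j): (j) applies — a current Annual Certificate is held. (k) would limit (j) — a current Standing Approval is held — but (l) sets (k) aside: (l) is triggered — a current Category B Approval is held. So (a) is unavailable.
Exception (b): an ingredient notice is displayed; a current General Approval is held; the packaged snacks are shelf-stable — every condition holds. However, paragraph (m) must be considered: (m) operates against (b): the packaged snacks contain meat. Exception (b) does not apply.
Exception (c) does not apply: the compliance score is 88 points, short of 95 points.
Exception (d) fails — the packaged snacks are made in a commercial kitchen, not a home kitchen.
All of (e)'s requirements are met (a current Provisional Notice is held; the reference index is 362, meeting the 287 threshold). Turning to paragraph (q): (q) operates against (e): some sales are to a restaurant for resale. (e) is therefore removed.
Every exception is unavailable, so the rule governs.

Yes — Joaquin must hold a retail food licence.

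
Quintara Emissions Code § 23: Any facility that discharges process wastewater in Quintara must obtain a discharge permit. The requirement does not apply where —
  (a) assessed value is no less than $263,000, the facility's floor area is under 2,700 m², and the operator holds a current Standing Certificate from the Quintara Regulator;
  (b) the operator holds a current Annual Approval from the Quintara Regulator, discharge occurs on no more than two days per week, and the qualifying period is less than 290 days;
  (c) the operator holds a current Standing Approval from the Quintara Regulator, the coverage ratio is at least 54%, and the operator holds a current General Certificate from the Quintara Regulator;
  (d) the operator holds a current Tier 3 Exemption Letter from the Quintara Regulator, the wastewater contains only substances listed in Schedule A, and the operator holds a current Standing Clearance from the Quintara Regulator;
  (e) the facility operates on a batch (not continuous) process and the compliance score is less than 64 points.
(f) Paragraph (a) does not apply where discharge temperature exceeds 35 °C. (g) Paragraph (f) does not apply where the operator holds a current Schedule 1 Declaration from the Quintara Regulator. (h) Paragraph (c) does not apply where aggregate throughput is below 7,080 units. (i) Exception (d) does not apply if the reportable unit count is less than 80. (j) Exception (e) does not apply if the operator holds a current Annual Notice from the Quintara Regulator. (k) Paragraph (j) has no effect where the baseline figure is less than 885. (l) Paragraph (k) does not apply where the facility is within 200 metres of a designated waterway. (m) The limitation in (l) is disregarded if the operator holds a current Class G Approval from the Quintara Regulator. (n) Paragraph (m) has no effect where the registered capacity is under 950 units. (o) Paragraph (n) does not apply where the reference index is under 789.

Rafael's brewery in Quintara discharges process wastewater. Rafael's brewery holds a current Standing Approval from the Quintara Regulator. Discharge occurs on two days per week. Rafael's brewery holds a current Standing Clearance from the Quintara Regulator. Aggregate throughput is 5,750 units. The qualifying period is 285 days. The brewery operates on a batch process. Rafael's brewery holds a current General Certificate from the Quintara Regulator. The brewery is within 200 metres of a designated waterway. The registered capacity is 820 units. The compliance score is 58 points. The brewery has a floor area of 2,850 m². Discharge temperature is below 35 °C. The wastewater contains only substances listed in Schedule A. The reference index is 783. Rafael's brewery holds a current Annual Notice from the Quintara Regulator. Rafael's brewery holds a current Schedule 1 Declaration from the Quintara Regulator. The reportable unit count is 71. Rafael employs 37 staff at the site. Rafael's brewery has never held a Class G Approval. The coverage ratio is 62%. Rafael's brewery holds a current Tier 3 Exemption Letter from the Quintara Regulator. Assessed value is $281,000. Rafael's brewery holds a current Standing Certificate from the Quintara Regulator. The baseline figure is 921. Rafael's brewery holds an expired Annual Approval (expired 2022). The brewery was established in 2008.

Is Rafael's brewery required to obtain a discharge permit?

Yes — Rafael's brewery must obtain a discharge permit.

Exception (a) requires that the facility's floor area is under 2,700 m²; but the facility's floor area is 2,850 m², not under 2,700 m², so (a) is unavailable.
Exception (b) requires that the operator holds a current Annual Approval from the Quintara Regulator; but no current Annual Approval is held, so (b) is unavailable.
Exception (c): a current Standing Approval is held; the coverage ratio is 62%, meeting the 54% threshold; a current General Certificate is held — every condition holds. Turning to paragraph (h): (h) operates against (c): aggregate throughput is 5,750 units, below the 7,080 units limit. (c) is therefore removed.
Exception (d)'s conditions are all satisfied: a current Tier 3 Exemption Letter is held; the wastewater is Schedule-A-only; a current Standing Clearance is held. Turning to paragraph (i): (i) operates against (d): the reportable unit count is 71, less than the 80 limit. (d) is therefore removed.
All of (e)'s requirements are met (the facility operates on a batch process; the compliance score is 58 points, less than the 64 points limit). But applying paragraphs (j)–(o): (j) is triggered — a current Annual Notice is held. (k), which would lift (j), is not engaged — the baseline figure is 921, not less than 885. (e) is therefore removed.
No exception applies. The general rule governs.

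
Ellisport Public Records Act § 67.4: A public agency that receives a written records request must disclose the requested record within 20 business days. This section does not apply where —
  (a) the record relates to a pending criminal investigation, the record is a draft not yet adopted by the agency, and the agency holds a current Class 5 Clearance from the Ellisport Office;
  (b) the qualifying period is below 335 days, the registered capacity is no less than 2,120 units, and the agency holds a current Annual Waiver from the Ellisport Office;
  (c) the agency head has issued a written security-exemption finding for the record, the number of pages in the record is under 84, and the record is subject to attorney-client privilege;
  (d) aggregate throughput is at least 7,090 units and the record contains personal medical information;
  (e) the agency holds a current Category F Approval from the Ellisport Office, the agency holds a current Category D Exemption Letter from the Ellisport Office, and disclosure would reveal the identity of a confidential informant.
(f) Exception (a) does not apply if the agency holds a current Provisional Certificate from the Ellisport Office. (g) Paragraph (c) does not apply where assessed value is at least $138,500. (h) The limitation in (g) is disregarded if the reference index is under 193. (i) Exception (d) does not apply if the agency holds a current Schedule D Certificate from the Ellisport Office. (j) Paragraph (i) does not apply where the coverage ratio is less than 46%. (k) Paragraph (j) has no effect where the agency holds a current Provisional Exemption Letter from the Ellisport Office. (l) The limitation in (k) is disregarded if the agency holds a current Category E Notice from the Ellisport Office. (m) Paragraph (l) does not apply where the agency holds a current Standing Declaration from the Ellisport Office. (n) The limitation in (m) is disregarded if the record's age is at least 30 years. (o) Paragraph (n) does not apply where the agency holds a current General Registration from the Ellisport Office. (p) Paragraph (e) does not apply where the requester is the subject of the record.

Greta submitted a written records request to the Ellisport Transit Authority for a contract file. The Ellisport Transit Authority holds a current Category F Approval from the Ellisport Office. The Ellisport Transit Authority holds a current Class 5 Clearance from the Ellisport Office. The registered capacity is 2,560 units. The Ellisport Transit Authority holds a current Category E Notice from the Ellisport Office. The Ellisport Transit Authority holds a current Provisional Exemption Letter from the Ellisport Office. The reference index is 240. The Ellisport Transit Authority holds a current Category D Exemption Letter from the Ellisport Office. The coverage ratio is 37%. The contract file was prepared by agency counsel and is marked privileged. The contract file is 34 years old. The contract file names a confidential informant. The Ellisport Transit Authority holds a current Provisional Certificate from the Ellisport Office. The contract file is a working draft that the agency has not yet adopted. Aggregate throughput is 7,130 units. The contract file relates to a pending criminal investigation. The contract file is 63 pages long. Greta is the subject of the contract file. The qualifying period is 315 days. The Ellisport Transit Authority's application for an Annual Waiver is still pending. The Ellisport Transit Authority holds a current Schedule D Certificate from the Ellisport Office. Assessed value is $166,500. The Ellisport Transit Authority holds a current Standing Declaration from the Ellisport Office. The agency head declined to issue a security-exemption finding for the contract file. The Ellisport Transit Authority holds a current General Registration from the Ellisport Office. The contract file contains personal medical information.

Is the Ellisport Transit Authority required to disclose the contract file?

Exception (a): the contract file relates to a pending investigation; the contract file is an unadopted draft; a current Class 5 Clearance is held — every condition holds. But applying paragraph (f): (f) operates against (a): a current Provisional Certificate is held. (a) is therefore removed.
Exception (b) requires that the agency holds a current Annual Waiver from the Ellisport Office; but there is no Annual Waiver in force, so (b) is unavailable.
Exception (c) fails — the agency head declined to issue a security-exemption finding.
Exception (d) is satisfied on its face — aggregate throughput is 7,130 units, meeting the 7,090 units threshold; the contract file contains personal medical information. But applying paragraphs (i)–(o): (i) operates against (d): a current Schedule D Certificate is held. (j) would limit (i) — the coverage ratio is 37%, less than the 46% limit — but (k) sets (j) aside: (k) applies — a current Provisional Exemption Letter is held. (l) would limit (k) — a current Category E Notice is held — but (m) sets (l) aside: (m) operates against (l): a current Standing Declaration is held. (n) is engaged (the record's age is 34 years, meeting the 30 years threshold), but is overridden by (o): (o) is engaged — a current General Registration is held. So (d) is unavailable.
Exception (e) is satisfied on its face — a current Category F Approval is held; a current Category D Exemption Letter is held; the contract file names a confidential informant. However, paragraph (p) must be considered: (p) is engaged — Greta is the subject of the contract file. So (e) is unavailable.
No exception applies. The general rule governs.

Yes — the Ellisport Transit Authority must disclose the contract file.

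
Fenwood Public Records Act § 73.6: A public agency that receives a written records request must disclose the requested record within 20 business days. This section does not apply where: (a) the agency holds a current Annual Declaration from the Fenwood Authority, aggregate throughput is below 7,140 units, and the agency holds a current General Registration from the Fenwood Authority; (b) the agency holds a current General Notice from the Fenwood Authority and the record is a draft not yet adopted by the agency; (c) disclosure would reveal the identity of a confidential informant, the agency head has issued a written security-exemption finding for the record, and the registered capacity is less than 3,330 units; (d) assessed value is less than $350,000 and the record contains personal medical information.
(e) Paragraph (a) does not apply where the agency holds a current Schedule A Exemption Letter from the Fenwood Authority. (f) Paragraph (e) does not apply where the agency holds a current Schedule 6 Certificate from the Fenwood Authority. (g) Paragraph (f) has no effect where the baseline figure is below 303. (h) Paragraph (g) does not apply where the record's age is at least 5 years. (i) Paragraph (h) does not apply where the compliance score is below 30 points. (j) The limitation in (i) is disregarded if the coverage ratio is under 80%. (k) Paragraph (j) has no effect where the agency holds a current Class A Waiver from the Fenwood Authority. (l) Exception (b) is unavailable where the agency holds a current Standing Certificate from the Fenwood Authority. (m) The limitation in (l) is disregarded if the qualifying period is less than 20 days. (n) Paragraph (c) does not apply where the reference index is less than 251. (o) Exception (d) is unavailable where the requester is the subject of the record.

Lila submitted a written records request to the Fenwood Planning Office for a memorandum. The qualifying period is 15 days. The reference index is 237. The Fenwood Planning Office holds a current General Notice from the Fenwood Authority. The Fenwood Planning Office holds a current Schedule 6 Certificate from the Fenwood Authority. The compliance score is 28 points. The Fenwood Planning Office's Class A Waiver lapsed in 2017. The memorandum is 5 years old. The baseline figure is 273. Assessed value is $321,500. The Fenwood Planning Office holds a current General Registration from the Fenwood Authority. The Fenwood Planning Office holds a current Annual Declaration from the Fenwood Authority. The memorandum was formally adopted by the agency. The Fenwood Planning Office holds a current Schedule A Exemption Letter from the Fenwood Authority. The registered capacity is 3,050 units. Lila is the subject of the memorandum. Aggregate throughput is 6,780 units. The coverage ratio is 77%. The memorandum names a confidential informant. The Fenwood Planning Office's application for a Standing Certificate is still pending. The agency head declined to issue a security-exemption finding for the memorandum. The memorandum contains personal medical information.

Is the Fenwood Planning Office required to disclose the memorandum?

Exception (a) is satisfied on its face — a current Annual Declaration is held; aggregate throughput is 6,780 units, below the 7,140 units limit; a current General Registration is held. As to paragraphs (e)–(k): (e) would limit (a) — a current Schedule A Exemption Letter is held — but (f) sets (e) aside: (f) is triggered — a current Schedule 6 Certificate is held. (g) would limit (f) — the baseline figure is 273, below the 303 limit — but (h) sets (g) aside: (h) applies — the record's age is 5 years, meeting the 5 years threshold. (i) would limit (h) — the compliance score is 28 points, below the 30 points limit — but (j) sets (i) aside: (j) is triggered — the coverage ratio is 77%, under the 80% limit. (k) does not operate here (there is no Class A Waiver in force), so (j) stands. (a) remains available.
Exception (b) fails — the memorandum has been formally adopted.
Exception (c) does not apply: the agency head declined to issue a security-exemption finding.
All of (d)'s requirements are met (assessed value is $321,500, less than the $350,000 limit; the memorandum contains personal medical information). However, paragraph (o) must be considered: (o) is engaged — Lila is the subject of the memorandum. Exception (d) does not apply.

No — exception (a) applies; the Fenwood Planning Office is not required to disclose the memorandum.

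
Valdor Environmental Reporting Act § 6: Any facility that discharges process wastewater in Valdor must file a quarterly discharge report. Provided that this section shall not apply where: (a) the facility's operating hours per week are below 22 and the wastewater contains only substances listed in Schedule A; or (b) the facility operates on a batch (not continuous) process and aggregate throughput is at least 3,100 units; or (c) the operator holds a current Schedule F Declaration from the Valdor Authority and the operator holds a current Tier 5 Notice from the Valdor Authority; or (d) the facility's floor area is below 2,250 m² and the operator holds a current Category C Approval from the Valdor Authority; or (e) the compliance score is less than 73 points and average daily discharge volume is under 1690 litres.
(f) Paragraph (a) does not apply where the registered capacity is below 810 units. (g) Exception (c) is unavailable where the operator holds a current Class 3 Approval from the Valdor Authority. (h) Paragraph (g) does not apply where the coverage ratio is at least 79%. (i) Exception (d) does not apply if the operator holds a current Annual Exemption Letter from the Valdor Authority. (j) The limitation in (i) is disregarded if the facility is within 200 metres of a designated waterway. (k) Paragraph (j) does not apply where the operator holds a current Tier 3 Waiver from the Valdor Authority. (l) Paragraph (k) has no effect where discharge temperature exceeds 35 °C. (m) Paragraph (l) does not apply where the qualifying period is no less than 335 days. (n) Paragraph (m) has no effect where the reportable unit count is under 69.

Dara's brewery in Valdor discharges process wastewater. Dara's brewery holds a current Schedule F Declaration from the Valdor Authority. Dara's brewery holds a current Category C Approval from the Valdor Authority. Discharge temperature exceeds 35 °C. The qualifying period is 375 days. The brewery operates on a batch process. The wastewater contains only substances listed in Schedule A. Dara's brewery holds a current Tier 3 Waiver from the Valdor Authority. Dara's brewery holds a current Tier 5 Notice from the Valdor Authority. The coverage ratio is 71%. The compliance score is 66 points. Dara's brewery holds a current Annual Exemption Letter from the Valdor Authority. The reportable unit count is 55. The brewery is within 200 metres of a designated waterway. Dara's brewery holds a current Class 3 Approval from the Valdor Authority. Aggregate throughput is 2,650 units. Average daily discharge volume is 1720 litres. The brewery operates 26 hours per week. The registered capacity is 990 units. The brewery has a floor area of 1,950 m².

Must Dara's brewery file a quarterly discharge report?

Exception (a) fails — the facility's operating hours per week are 26, not below 22.
Exception (b) does not apply: aggregate throughput is 2,650 units, short of 3,100 units.
Exception (c)'s conditions are all satisfied: a current Schedule F Declaration is held; a current Tier 5 Notice is held. But applying paragraphs (g)–(h): (g) is triggered — a current Class 3 Approval is held. (h) is inapplicable (the coverage ratio is 71%, short of 79%), so (g) stands. Exception (c) does not apply.
All of (d)'s requirements are met (the facility's floor area is 1,950 m², below the 2,250 m² limit; a current Category C Approval is held). Under paragraphs (i)–(n): (i) would limit (d) — a current Annual Exemption Letter is held — but (j) sets (i) aside: (j) operates — the brewery is within 200 m of a designated waterway. (k) is triggered (a current Tier 3 Waiver is held), but is displaced by (l): (l) is triggered — discharge temperature exceeds 35 °C. (m) would limit (l) — the qualifying period is 375 days, meeting the 335 days threshold — but (n) sets (m) aside: (n) operates — the reportable unit count is 55, under the 69 limit. (d) remains available.
Exception (e) requires that average daily discharge volume is under 1690 litres; but average daily discharge volume is 1720 litres, not under 1690 litres, so (e) is unavailable.

No — exception (d) applies; Dara's brewery is not required to file a quarterly discharge report.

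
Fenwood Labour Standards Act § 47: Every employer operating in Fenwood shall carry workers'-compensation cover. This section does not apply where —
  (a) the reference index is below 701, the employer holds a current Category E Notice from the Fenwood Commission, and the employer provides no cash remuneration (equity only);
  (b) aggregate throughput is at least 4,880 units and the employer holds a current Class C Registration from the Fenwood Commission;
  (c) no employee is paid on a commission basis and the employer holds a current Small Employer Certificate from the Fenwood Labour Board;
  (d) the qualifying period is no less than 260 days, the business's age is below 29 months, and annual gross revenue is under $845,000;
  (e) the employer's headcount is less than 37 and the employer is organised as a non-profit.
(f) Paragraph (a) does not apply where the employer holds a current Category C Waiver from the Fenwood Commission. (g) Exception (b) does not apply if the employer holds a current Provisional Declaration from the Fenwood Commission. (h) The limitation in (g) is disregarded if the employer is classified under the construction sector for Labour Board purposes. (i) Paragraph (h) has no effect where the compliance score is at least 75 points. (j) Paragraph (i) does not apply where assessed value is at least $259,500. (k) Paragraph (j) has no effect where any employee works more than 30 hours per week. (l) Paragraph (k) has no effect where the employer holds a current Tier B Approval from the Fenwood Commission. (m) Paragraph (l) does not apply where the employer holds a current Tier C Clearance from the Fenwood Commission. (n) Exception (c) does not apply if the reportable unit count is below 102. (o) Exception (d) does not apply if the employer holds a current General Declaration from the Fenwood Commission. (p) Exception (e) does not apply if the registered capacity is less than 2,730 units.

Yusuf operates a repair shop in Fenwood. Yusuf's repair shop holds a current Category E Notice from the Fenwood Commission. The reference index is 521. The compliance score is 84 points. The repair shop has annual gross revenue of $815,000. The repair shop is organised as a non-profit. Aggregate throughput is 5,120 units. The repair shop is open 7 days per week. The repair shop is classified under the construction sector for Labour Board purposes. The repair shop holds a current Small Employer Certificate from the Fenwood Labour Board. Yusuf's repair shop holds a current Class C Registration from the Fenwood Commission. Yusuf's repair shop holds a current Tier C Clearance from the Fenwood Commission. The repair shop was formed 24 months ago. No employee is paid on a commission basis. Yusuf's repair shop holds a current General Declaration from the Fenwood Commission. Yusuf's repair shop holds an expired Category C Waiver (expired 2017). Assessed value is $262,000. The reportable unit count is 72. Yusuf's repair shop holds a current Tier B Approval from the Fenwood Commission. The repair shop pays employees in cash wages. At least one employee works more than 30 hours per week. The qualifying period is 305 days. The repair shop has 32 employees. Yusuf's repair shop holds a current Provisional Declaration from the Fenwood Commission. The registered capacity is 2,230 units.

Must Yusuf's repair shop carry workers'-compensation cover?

Yes — Yusuf's repair shop must carry workers'-compensation cover.

Exception (a) fails — employees are paid cash wages.
Exception (b)'s conditions are all satisfied: aggregate throughput is 5,120 units, meeting the 4,880 units threshold; a current Class C Registration is held. But: (g) is triggered — a current Provisional Declaration is held. (h) is engaged (the repair shop is classified under the construction sector), but is itself disapplied by (i): (i) operates against (h): the compliance score is 84 points, meeting the 75 points threshold. (j) operates (assessed value is $262,000, meeting the $259,500 threshold), but is displaced by (k): (k) is engaged — at least one employee exceeds 30 hours/week. (l) would limit (k) — a current Tier B Approval is held — but (m) sets (l) aside: (m) operates against (l): a current Tier C Clearance is held. (b) is therefore removed.
Exception (c)'s conditions are all satisfied: no employee is paid on commission; a current Small Employer Certificate is held. However, paragraph (n) must be considered: (n) operates — the reportable unit count is 72, below the 102 limit. Exception (c) does not apply.
All of (d)'s requirements are met (the qualifying period is 305 days, meeting the 260 days threshold; the business's age is 24 months, below the 29 months limit; annual gross revenue is $815,000, under the $845,000 limit). Turning to paragraph (o): (o) operates — a current General Declaration is held. Exception (d) does not apply.
Exception (e)'s conditions are all satisfied: the employer's headcount is 32, less than the 37 limit; the employer is a non-profit. Turning to paragraph (p): (p) operates against (e): the registered capacity is 2,230 units, less than the 2,730 units limit. Exception (e) does not apply.
No exception is made out. Yusuf's repair shop falls within the general rule.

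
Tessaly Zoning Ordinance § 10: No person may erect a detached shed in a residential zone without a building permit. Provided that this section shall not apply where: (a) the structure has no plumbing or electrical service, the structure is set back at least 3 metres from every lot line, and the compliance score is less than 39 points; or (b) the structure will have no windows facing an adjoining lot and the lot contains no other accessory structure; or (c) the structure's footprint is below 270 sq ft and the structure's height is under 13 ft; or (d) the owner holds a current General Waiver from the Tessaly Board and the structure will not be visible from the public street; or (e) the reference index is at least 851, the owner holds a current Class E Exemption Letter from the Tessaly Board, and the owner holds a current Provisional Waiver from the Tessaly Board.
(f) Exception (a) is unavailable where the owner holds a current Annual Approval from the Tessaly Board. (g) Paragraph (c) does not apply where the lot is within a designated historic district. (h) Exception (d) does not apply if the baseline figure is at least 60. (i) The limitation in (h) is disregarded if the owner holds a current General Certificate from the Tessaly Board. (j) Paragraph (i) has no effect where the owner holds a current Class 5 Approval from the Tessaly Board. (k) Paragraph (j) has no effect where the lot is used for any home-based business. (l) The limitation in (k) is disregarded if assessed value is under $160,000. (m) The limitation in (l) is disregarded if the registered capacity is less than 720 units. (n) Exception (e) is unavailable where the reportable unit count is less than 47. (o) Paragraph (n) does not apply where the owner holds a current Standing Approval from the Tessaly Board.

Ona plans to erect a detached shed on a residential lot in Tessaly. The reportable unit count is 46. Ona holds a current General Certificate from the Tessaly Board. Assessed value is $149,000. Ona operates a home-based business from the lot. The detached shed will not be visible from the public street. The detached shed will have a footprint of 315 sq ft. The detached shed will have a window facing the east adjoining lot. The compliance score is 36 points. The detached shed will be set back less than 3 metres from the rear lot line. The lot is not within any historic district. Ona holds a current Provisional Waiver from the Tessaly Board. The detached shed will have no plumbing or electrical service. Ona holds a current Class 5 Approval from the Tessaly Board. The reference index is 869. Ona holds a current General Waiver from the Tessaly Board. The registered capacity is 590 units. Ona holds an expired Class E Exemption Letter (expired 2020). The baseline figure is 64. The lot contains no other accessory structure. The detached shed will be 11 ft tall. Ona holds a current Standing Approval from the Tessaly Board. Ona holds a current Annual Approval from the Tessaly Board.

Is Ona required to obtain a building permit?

No — exception (d) applies; Ona does not need a building permit.

Exception (a) fails — the rear setback is under 3 m.
Exception (b) requires that the structure will have no windows facing an adjoining lot; but a window faces an adjoining lot, so (b) is unavailable.
Exception (c) does not apply: the structure's footprint is 315 sq ft, not below 270 sq ft.
Exception (d)'s conditions are all satisfied: a current General Waiver is held; the structure will not be visible from the street. Under paragraphs (h)–(m): (h) would limit (d) — the baseline figure is 64, meeting the 60 threshold — but (i) sets (h) aside: (i) is engaged — a current General Certificate is held. (j) would limit (i) — a current Class 5 Approval is held — but (k) sets (j) aside: (k) is triggered — a home-based business operates on the lot. (l) would limit (k) — assessed value is $149,000, under the $160,000 limit — but (m) sets (l) aside: (m) is engaged — the registered capacity is 590 units, less than the 720 units limit. So (d) applies.
Exception (e) fails — no current Class E Exemption Letter is held.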